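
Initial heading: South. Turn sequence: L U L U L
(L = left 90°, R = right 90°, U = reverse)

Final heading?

Start: South
  L (left (90° counter-clockwise)) -> East
  U (U-turn (180°)) -> West
  L (left (90° counter-clockwise)) -> South
  U (U-turn (180°)) -> North
  L (left (90° counter-clockwise)) -> West
Final: West

Answer: Final heading: West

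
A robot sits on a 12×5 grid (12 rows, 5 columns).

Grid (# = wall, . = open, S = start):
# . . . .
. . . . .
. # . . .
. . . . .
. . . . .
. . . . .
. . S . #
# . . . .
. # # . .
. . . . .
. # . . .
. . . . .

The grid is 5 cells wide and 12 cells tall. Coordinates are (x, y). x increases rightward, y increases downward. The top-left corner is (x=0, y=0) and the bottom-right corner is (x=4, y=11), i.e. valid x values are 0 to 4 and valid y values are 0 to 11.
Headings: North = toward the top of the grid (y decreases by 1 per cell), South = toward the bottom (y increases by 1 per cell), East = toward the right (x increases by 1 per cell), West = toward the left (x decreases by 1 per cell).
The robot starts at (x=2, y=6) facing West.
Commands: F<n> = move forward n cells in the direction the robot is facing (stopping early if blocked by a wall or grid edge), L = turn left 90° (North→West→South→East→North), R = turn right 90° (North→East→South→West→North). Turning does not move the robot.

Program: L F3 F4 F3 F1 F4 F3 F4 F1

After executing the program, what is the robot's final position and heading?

Answer: Final position: (x=2, y=7), facing South

Derivation:
Start: (x=2, y=6), facing West
  L: turn left, now facing South
  F3: move forward 1/3 (blocked), now at (x=2, y=7)
  F4: move forward 0/4 (blocked), now at (x=2, y=7)
  F3: move forward 0/3 (blocked), now at (x=2, y=7)
  F1: move forward 0/1 (blocked), now at (x=2, y=7)
  F4: move forward 0/4 (blocked), now at (x=2, y=7)
  F3: move forward 0/3 (blocked), now at (x=2, y=7)
  F4: move forward 0/4 (blocked), now at (x=2, y=7)
  F1: move forward 0/1 (blocked), now at (x=2, y=7)
Final: (x=2, y=7), facing South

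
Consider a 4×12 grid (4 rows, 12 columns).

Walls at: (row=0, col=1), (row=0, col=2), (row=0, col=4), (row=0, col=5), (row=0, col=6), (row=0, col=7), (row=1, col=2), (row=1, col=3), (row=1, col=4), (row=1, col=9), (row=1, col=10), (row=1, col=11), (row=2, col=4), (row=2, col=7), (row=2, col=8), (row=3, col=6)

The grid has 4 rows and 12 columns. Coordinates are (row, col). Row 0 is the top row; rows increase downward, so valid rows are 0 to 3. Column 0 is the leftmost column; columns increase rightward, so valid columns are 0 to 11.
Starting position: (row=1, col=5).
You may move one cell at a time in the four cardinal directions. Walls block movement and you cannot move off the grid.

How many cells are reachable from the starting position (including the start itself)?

BFS flood-fill from (row=1, col=5):
  Distance 0: (row=1, col=5)
  Distance 1: (row=1, col=6), (row=2, col=5)
  Distance 2: (row=1, col=7), (row=2, col=6), (row=3, col=5)
  Distance 3: (row=1, col=8), (row=3, col=4)
  Distance 4: (row=0, col=8), (row=3, col=3)
  Distance 5: (row=0, col=9), (row=2, col=3), (row=3, col=2)
  Distance 6: (row=0, col=10), (row=2, col=2), (row=3, col=1)
  Distance 7: (row=0, col=11), (row=2, col=1), (row=3, col=0)
  Distance 8: (row=1, col=1), (row=2, col=0)
  Distance 9: (row=1, col=0)
  Distance 10: (row=0, col=0)
Total reachable: 23 (grid has 32 open cells total)

Answer: Reachable cells: 23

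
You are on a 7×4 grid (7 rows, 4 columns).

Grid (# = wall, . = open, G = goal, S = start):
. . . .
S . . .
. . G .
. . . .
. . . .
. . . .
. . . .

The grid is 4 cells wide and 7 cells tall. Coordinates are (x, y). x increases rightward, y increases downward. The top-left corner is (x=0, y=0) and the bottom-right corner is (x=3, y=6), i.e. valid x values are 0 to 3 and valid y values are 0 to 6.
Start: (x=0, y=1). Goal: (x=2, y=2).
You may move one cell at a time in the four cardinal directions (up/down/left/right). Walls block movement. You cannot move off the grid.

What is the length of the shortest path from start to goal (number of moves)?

BFS from (x=0, y=1) until reaching (x=2, y=2):
  Distance 0: (x=0, y=1)
  Distance 1: (x=0, y=0), (x=1, y=1), (x=0, y=2)
  Distance 2: (x=1, y=0), (x=2, y=1), (x=1, y=2), (x=0, y=3)
  Distance 3: (x=2, y=0), (x=3, y=1), (x=2, y=2), (x=1, y=3), (x=0, y=4)  <- goal reached here
One shortest path (3 moves): (x=0, y=1) -> (x=1, y=1) -> (x=2, y=1) -> (x=2, y=2)

Answer: Shortest path length: 3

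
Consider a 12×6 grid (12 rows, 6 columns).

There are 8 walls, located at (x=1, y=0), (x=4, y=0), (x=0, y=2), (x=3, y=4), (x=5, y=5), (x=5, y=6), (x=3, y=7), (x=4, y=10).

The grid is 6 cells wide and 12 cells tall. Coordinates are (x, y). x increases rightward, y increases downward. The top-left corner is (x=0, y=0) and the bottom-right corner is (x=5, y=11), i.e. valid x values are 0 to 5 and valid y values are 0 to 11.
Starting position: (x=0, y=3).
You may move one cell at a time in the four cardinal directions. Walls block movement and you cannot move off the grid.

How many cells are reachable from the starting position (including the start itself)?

Answer: Reachable cells: 64

Derivation:
BFS flood-fill from (x=0, y=3):
  Distance 0: (x=0, y=3)
  Distance 1: (x=1, y=3), (x=0, y=4)
  Distance 2: (x=1, y=2), (x=2, y=3), (x=1, y=4), (x=0, y=5)
  Distance 3: (x=1, y=1), (x=2, y=2), (x=3, y=3), (x=2, y=4), (x=1, y=5), (x=0, y=6)
  Distance 4: (x=0, y=1), (x=2, y=1), (x=3, y=2), (x=4, y=3), (x=2, y=5), (x=1, y=6), (x=0, y=7)
  Distance 5: (x=0, y=0), (x=2, y=0), (x=3, y=1), (x=4, y=2), (x=5, y=3), (x=4, y=4), (x=3, y=5), (x=2, y=6), (x=1, y=7), (x=0, y=8)
  Distance 6: (x=3, y=0), (x=4, y=1), (x=5, y=2), (x=5, y=4), (x=4, y=5), (x=3, y=6), (x=2, y=7), (x=1, y=8), (x=0, y=9)
  Distance 7: (x=5, y=1), (x=4, y=6), (x=2, y=8), (x=1, y=9), (x=0, y=10)
  Distance 8: (x=5, y=0), (x=4, y=7), (x=3, y=8), (x=2, y=9), (x=1, y=10), (x=0, y=11)
  Distance 9: (x=5, y=7), (x=4, y=8), (x=3, y=9), (x=2, y=10), (x=1, y=11)
  Distance 10: (x=5, y=8), (x=4, y=9), (x=3, y=10), (x=2, y=11)
  Distance 11: (x=5, y=9), (x=3, y=11)
  Distance 12: (x=5, y=10), (x=4, y=11)
  Distance 13: (x=5, y=11)
Total reachable: 64 (grid has 64 open cells total)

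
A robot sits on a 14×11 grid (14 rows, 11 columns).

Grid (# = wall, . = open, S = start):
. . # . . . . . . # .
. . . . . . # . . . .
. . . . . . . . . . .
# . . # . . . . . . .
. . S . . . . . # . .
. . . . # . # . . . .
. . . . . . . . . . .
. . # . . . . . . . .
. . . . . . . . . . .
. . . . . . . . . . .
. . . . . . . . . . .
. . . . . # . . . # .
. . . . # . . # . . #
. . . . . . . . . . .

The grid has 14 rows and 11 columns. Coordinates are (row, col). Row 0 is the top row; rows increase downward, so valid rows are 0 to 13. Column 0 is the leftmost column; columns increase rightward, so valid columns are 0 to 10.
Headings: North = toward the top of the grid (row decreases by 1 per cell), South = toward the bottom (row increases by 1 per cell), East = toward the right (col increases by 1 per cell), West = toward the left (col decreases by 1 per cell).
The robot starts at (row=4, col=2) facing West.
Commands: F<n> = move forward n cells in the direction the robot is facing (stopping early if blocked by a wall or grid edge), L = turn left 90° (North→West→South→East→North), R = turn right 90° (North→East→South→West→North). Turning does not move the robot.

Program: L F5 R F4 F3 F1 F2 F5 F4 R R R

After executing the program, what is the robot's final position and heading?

Answer: Final position: (row=6, col=0), facing South

Derivation:
Start: (row=4, col=2), facing West
  L: turn left, now facing South
  F5: move forward 2/5 (blocked), now at (row=6, col=2)
  R: turn right, now facing West
  F4: move forward 2/4 (blocked), now at (row=6, col=0)
  F3: move forward 0/3 (blocked), now at (row=6, col=0)
  F1: move forward 0/1 (blocked), now at (row=6, col=0)
  F2: move forward 0/2 (blocked), now at (row=6, col=0)
  F5: move forward 0/5 (blocked), now at (row=6, col=0)
  F4: move forward 0/4 (blocked), now at (row=6, col=0)
  R: turn right, now facing North
  R: turn right, now facing East
  R: turn right, now facing South
Final: (row=6, col=0), facing South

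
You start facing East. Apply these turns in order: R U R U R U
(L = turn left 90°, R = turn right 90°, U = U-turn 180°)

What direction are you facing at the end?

Start: East
  R (right (90° clockwise)) -> South
  U (U-turn (180°)) -> North
  R (right (90° clockwise)) -> East
  U (U-turn (180°)) -> West
  R (right (90° clockwise)) -> North
  U (U-turn (180°)) -> South
Final: South

Answer: Final heading: South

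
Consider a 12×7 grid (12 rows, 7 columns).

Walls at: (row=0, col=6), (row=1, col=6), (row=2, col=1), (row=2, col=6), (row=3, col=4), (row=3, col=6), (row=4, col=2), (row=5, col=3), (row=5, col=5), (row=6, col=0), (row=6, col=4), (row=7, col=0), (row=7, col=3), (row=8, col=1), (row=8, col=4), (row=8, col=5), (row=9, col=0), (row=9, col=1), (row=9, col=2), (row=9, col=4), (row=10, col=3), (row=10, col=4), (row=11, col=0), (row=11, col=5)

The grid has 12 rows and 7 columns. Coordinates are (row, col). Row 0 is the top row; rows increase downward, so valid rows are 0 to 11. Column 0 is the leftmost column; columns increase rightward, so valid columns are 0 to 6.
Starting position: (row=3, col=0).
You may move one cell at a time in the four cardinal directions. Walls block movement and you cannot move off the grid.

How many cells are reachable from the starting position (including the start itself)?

BFS flood-fill from (row=3, col=0):
  Distance 0: (row=3, col=0)
  Distance 1: (row=2, col=0), (row=3, col=1), (row=4, col=0)
  Distance 2: (row=1, col=0), (row=3, col=2), (row=4, col=1), (row=5, col=0)
  Distance 3: (row=0, col=0), (row=1, col=1), (row=2, col=2), (row=3, col=3), (row=5, col=1)
  Distance 4: (row=0, col=1), (row=1, col=2), (row=2, col=3), (row=4, col=3), (row=5, col=2), (row=6, col=1)
  Distance 5: (row=0, col=2), (row=1, col=3), (row=2, col=4), (row=4, col=4), (row=6, col=2), (row=7, col=1)
  Distance 6: (row=0, col=3), (row=1, col=4), (row=2, col=5), (row=4, col=5), (row=5, col=4), (row=6, col=3), (row=7, col=2)
  Distance 7: (row=0, col=4), (row=1, col=5), (row=3, col=5), (row=4, col=6), (row=8, col=2)
  Distance 8: (row=0, col=5), (row=5, col=6), (row=8, col=3)
  Distance 9: (row=6, col=6), (row=9, col=3)
  Distance 10: (row=6, col=5), (row=7, col=6)
  Distance 11: (row=7, col=5), (row=8, col=6)
  Distance 12: (row=7, col=4), (row=9, col=6)
  Distance 13: (row=9, col=5), (row=10, col=6)
  Distance 14: (row=10, col=5), (row=11, col=6)
Total reachable: 52 (grid has 60 open cells total)

Answer: Reachable cells: 52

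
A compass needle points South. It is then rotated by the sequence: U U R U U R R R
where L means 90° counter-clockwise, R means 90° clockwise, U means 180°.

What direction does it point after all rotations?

Answer: Final heading: South

Derivation:
Start: South
  U (U-turn (180°)) -> North
  U (U-turn (180°)) -> South
  R (right (90° clockwise)) -> West
  U (U-turn (180°)) -> East
  U (U-turn (180°)) -> West
  R (right (90° clockwise)) -> North
  R (right (90° clockwise)) -> East
  R (right (90° clockwise)) -> South
Final: South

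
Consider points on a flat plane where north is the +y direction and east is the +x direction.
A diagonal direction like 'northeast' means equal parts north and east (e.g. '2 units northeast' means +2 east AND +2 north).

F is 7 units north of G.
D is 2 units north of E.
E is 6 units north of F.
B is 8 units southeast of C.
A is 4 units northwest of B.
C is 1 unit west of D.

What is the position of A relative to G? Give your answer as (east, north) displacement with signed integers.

Answer: A is at (east=3, north=11) relative to G.

Derivation:
Place G at the origin (east=0, north=0).
  F is 7 units north of G: delta (east=+0, north=+7); F at (east=0, north=7).
  E is 6 units north of F: delta (east=+0, north=+6); E at (east=0, north=13).
  D is 2 units north of E: delta (east=+0, north=+2); D at (east=0, north=15).
  C is 1 unit west of D: delta (east=-1, north=+0); C at (east=-1, north=15).
  B is 8 units southeast of C: delta (east=+8, north=-8); B at (east=7, north=7).
  A is 4 units northwest of B: delta (east=-4, north=+4); A at (east=3, north=11).
Therefore A relative to G: (east=3, north=11).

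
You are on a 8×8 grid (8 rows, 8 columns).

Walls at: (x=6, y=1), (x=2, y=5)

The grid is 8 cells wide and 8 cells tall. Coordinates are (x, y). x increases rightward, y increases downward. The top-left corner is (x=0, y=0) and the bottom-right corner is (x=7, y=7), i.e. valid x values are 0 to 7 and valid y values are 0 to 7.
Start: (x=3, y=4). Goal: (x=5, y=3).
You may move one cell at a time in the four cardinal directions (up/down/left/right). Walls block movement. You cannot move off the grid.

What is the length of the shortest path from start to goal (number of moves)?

Answer: Shortest path length: 3

Derivation:
BFS from (x=3, y=4) until reaching (x=5, y=3):
  Distance 0: (x=3, y=4)
  Distance 1: (x=3, y=3), (x=2, y=4), (x=4, y=4), (x=3, y=5)
  Distance 2: (x=3, y=2), (x=2, y=3), (x=4, y=3), (x=1, y=4), (x=5, y=4), (x=4, y=5), (x=3, y=6)
  Distance 3: (x=3, y=1), (x=2, y=2), (x=4, y=2), (x=1, y=3), (x=5, y=3), (x=0, y=4), (x=6, y=4), (x=1, y=5), (x=5, y=5), (x=2, y=6), (x=4, y=6), (x=3, y=7)  <- goal reached here
One shortest path (3 moves): (x=3, y=4) -> (x=4, y=4) -> (x=5, y=4) -> (x=5, y=3)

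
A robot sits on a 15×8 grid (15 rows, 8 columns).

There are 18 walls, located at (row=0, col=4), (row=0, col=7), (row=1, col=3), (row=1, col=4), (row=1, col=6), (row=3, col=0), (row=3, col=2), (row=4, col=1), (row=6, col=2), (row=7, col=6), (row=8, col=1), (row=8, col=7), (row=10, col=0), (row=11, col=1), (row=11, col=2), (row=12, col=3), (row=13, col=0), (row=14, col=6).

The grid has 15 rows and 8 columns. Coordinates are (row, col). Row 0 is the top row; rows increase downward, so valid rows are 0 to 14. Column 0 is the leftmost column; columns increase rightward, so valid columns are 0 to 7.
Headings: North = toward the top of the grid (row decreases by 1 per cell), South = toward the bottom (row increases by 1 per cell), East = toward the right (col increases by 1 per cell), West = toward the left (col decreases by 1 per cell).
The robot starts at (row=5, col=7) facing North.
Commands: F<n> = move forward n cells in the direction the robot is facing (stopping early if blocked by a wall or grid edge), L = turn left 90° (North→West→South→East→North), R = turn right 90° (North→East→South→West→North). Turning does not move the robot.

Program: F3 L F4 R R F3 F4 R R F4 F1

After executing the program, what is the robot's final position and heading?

Start: (row=5, col=7), facing North
  F3: move forward 3, now at (row=2, col=7)
  L: turn left, now facing West
  F4: move forward 4, now at (row=2, col=3)
  R: turn right, now facing North
  R: turn right, now facing East
  F3: move forward 3, now at (row=2, col=6)
  F4: move forward 1/4 (blocked), now at (row=2, col=7)
  R: turn right, now facing South
  R: turn right, now facing West
  F4: move forward 4, now at (row=2, col=3)
  F1: move forward 1, now at (row=2, col=2)
Final: (row=2, col=2), facing West

Answer: Final position: (row=2, col=2), facing West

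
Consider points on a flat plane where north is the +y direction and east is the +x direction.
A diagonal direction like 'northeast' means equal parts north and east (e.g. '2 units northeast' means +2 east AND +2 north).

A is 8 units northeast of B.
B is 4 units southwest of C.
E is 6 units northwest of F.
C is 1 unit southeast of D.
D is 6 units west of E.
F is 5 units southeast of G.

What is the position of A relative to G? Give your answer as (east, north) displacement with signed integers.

Place G at the origin (east=0, north=0).
  F is 5 units southeast of G: delta (east=+5, north=-5); F at (east=5, north=-5).
  E is 6 units northwest of F: delta (east=-6, north=+6); E at (east=-1, north=1).
  D is 6 units west of E: delta (east=-6, north=+0); D at (east=-7, north=1).
  C is 1 unit southeast of D: delta (east=+1, north=-1); C at (east=-6, north=0).
  B is 4 units southwest of C: delta (east=-4, north=-4); B at (east=-10, north=-4).
  A is 8 units northeast of B: delta (east=+8, north=+8); A at (east=-2, north=4).
Therefore A relative to G: (east=-2, north=4).

Answer: A is at (east=-2, north=4) relative to G.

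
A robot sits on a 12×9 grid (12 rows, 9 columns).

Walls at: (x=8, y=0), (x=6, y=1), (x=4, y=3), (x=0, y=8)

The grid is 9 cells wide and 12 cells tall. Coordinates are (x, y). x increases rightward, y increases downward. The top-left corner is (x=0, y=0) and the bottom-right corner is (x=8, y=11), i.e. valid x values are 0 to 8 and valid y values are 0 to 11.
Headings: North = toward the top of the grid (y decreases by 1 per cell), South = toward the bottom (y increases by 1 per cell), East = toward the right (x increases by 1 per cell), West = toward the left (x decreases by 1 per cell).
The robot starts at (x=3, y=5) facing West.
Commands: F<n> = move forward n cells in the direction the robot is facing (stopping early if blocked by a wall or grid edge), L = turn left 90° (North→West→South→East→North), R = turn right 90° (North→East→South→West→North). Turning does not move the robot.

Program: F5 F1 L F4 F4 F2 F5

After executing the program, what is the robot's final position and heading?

Answer: Final position: (x=0, y=7), facing South

Derivation:
Start: (x=3, y=5), facing West
  F5: move forward 3/5 (blocked), now at (x=0, y=5)
  F1: move forward 0/1 (blocked), now at (x=0, y=5)
  L: turn left, now facing South
  F4: move forward 2/4 (blocked), now at (x=0, y=7)
  F4: move forward 0/4 (blocked), now at (x=0, y=7)
  F2: move forward 0/2 (blocked), now at (x=0, y=7)
  F5: move forward 0/5 (blocked), now at (x=0, y=7)
Final: (x=0, y=7), facing South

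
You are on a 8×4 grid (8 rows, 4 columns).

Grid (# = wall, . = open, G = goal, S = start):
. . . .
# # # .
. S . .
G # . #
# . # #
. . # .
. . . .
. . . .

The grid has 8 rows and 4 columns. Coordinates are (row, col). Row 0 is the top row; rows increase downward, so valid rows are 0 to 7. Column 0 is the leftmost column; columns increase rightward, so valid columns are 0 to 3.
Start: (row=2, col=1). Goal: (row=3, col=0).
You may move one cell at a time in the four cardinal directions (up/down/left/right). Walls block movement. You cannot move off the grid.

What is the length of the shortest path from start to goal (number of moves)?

Answer: Shortest path length: 2

Derivation:
BFS from (row=2, col=1) until reaching (row=3, col=0):
  Distance 0: (row=2, col=1)
  Distance 1: (row=2, col=0), (row=2, col=2)
  Distance 2: (row=2, col=3), (row=3, col=0), (row=3, col=2)  <- goal reached here
One shortest path (2 moves): (row=2, col=1) -> (row=2, col=0) -> (row=3, col=0)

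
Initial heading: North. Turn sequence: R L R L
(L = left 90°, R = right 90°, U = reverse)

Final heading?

Answer: Final heading: North

Derivation:
Start: North
  R (right (90° clockwise)) -> East
  L (left (90° counter-clockwise)) -> North
  R (right (90° clockwise)) -> East
  L (left (90° counter-clockwise)) -> North
Final: North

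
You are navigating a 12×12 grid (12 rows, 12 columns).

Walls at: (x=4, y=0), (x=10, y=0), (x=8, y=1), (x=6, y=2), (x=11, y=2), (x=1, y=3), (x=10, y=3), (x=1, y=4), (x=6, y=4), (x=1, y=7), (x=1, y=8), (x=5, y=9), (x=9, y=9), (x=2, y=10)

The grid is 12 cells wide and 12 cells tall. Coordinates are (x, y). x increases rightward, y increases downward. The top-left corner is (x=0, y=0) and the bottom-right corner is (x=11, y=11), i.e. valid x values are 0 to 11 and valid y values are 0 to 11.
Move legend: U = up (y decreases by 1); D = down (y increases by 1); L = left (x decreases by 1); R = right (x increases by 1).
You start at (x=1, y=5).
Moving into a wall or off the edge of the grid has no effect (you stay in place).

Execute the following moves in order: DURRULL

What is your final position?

Answer: Final position: (x=2, y=4)

Derivation:
Start: (x=1, y=5)
  D (down): (x=1, y=5) -> (x=1, y=6)
  U (up): (x=1, y=6) -> (x=1, y=5)
  R (right): (x=1, y=5) -> (x=2, y=5)
  R (right): (x=2, y=5) -> (x=3, y=5)
  U (up): (x=3, y=5) -> (x=3, y=4)
  L (left): (x=3, y=4) -> (x=2, y=4)
  L (left): blocked, stay at (x=2, y=4)
Final: (x=2, y=4)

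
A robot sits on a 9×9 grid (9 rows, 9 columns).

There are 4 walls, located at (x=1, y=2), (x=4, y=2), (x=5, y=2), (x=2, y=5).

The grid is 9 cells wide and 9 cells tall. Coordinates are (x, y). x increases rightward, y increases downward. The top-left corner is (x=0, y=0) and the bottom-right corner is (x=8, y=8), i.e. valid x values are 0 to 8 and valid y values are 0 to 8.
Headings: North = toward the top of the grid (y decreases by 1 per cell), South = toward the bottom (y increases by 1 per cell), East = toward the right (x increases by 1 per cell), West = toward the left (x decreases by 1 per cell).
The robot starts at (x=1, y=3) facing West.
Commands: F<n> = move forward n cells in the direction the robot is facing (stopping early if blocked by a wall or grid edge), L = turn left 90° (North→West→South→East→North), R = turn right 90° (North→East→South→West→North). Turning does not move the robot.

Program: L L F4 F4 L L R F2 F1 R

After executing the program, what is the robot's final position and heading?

Start: (x=1, y=3), facing West
  L: turn left, now facing South
  L: turn left, now facing East
  F4: move forward 4, now at (x=5, y=3)
  F4: move forward 3/4 (blocked), now at (x=8, y=3)
  L: turn left, now facing North
  L: turn left, now facing West
  R: turn right, now facing North
  F2: move forward 2, now at (x=8, y=1)
  F1: move forward 1, now at (x=8, y=0)
  R: turn right, now facing East
Final: (x=8, y=0), facing East

Answer: Final position: (x=8, y=0), facing East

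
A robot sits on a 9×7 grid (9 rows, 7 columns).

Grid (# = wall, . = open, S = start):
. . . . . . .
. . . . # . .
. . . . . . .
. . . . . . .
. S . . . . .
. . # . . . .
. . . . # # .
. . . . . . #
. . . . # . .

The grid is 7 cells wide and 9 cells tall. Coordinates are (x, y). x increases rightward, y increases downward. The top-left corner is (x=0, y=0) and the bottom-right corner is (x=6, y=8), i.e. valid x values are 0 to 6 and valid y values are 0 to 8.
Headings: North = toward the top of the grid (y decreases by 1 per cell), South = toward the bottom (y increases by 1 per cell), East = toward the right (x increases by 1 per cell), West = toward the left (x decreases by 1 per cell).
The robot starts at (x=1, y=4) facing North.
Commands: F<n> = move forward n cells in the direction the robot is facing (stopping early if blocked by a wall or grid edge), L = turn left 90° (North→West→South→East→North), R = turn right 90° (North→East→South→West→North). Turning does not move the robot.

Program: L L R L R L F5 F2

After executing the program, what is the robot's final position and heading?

Start: (x=1, y=4), facing North
  L: turn left, now facing West
  L: turn left, now facing South
  R: turn right, now facing West
  L: turn left, now facing South
  R: turn right, now facing West
  L: turn left, now facing South
  F5: move forward 4/5 (blocked), now at (x=1, y=8)
  F2: move forward 0/2 (blocked), now at (x=1, y=8)
Final: (x=1, y=8), facing South

Answer: Final position: (x=1, y=8), facing South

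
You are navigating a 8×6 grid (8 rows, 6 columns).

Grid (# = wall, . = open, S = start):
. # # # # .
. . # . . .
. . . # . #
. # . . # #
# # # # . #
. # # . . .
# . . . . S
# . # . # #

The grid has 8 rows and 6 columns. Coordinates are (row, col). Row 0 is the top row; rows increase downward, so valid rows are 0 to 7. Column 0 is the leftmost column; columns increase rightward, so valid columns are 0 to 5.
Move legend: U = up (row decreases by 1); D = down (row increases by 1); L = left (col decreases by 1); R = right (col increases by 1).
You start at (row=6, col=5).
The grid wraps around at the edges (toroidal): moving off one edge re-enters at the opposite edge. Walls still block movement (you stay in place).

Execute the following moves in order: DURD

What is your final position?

Start: (row=6, col=5)
  D (down): blocked, stay at (row=6, col=5)
  U (up): (row=6, col=5) -> (row=5, col=5)
  R (right): (row=5, col=5) -> (row=5, col=0)
  D (down): blocked, stay at (row=5, col=0)
Final: (row=5, col=0)

Answer: Final position: (row=5, col=0)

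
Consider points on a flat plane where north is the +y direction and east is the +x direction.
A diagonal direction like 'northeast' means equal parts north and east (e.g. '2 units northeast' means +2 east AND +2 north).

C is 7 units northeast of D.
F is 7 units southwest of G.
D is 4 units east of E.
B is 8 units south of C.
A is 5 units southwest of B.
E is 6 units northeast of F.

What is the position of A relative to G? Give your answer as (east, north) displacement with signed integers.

Place G at the origin (east=0, north=0).
  F is 7 units southwest of G: delta (east=-7, north=-7); F at (east=-7, north=-7).
  E is 6 units northeast of F: delta (east=+6, north=+6); E at (east=-1, north=-1).
  D is 4 units east of E: delta (east=+4, north=+0); D at (east=3, north=-1).
  C is 7 units northeast of D: delta (east=+7, north=+7); C at (east=10, north=6).
  B is 8 units south of C: delta (east=+0, north=-8); B at (east=10, north=-2).
  A is 5 units southwest of B: delta (east=-5, north=-5); A at (east=5, north=-7).
Therefore A relative to G: (east=5, north=-7).

Answer: A is at (east=5, north=-7) relative to G.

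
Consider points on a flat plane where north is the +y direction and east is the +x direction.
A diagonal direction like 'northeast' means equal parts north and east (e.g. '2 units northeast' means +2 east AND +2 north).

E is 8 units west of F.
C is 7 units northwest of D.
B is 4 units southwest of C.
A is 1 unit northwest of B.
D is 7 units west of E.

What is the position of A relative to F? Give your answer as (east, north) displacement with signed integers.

Place F at the origin (east=0, north=0).
  E is 8 units west of F: delta (east=-8, north=+0); E at (east=-8, north=0).
  D is 7 units west of E: delta (east=-7, north=+0); D at (east=-15, north=0).
  C is 7 units northwest of D: delta (east=-7, north=+7); C at (east=-22, north=7).
  B is 4 units southwest of C: delta (east=-4, north=-4); B at (east=-26, north=3).
  A is 1 unit northwest of B: delta (east=-1, north=+1); A at (east=-27, north=4).
Therefore A relative to F: (east=-27, north=4).

Answer: A is at (east=-27, north=4) relative to F.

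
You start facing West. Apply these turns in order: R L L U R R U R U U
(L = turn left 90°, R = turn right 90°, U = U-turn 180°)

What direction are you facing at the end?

Answer: Final heading: East

Derivation:
Start: West
  R (right (90° clockwise)) -> North
  L (left (90° counter-clockwise)) -> West
  L (left (90° counter-clockwise)) -> South
  U (U-turn (180°)) -> North
  R (right (90° clockwise)) -> East
  R (right (90° clockwise)) -> South
  U (U-turn (180°)) -> North
  R (right (90° clockwise)) -> East
  U (U-turn (180°)) -> West
  U (U-turn (180°)) -> East
Final: East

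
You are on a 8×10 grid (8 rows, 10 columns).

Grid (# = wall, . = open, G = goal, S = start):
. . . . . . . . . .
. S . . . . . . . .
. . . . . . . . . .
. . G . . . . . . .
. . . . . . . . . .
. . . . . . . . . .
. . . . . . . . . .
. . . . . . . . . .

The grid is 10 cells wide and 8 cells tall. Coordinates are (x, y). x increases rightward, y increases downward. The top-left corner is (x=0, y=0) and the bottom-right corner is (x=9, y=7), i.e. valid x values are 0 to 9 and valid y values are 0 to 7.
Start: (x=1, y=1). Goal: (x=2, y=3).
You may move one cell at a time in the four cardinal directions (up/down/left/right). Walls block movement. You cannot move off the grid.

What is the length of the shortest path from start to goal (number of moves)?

BFS from (x=1, y=1) until reaching (x=2, y=3):
  Distance 0: (x=1, y=1)
  Distance 1: (x=1, y=0), (x=0, y=1), (x=2, y=1), (x=1, y=2)
  Distance 2: (x=0, y=0), (x=2, y=0), (x=3, y=1), (x=0, y=2), (x=2, y=2), (x=1, y=3)
  Distance 3: (x=3, y=0), (x=4, y=1), (x=3, y=2), (x=0, y=3), (x=2, y=3), (x=1, y=4)  <- goal reached here
One shortest path (3 moves): (x=1, y=1) -> (x=2, y=1) -> (x=2, y=2) -> (x=2, y=3)

Answer: Shortest path length: 3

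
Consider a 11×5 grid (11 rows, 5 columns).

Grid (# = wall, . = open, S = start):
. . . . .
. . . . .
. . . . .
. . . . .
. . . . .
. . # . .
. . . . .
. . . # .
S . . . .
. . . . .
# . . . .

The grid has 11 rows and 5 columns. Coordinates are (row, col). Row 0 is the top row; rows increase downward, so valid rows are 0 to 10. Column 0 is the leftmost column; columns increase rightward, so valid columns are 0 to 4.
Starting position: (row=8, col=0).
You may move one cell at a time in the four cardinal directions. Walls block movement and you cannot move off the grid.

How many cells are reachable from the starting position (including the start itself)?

BFS flood-fill from (row=8, col=0):
  Distance 0: (row=8, col=0)
  Distance 1: (row=7, col=0), (row=8, col=1), (row=9, col=0)
  Distance 2: (row=6, col=0), (row=7, col=1), (row=8, col=2), (row=9, col=1)
  Distance 3: (row=5, col=0), (row=6, col=1), (row=7, col=2), (row=8, col=3), (row=9, col=2), (row=10, col=1)
  Distance 4: (row=4, col=0), (row=5, col=1), (row=6, col=2), (row=8, col=4), (row=9, col=3), (row=10, col=2)
  Distance 5: (row=3, col=0), (row=4, col=1), (row=6, col=3), (row=7, col=4), (row=9, col=4), (row=10, col=3)
  Distance 6: (row=2, col=0), (row=3, col=1), (row=4, col=2), (row=5, col=3), (row=6, col=4), (row=10, col=4)
  Distance 7: (row=1, col=0), (row=2, col=1), (row=3, col=2), (row=4, col=3), (row=5, col=4)
  Distance 8: (row=0, col=0), (row=1, col=1), (row=2, col=2), (row=3, col=3), (row=4, col=4)
  Distance 9: (row=0, col=1), (row=1, col=2), (row=2, col=3), (row=3, col=4)
  Distance 10: (row=0, col=2), (row=1, col=3), (row=2, col=4)
  Distance 11: (row=0, col=3), (row=1, col=4)
  Distance 12: (row=0, col=4)
Total reachable: 52 (grid has 52 open cells total)

Answer: Reachable cells: 52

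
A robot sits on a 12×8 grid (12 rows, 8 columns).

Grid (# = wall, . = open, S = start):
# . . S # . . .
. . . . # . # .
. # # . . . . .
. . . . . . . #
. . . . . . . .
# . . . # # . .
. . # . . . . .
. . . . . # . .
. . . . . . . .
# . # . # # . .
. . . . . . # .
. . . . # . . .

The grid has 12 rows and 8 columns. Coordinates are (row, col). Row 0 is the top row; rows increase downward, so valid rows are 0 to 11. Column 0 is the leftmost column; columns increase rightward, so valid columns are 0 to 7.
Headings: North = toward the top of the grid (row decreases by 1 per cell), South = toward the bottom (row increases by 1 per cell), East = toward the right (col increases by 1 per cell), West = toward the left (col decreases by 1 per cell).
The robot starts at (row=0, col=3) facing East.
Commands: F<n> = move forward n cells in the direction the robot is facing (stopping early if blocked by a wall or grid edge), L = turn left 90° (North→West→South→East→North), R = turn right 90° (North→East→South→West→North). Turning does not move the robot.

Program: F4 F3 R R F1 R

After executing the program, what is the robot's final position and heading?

Start: (row=0, col=3), facing East
  F4: move forward 0/4 (blocked), now at (row=0, col=3)
  F3: move forward 0/3 (blocked), now at (row=0, col=3)
  R: turn right, now facing South
  R: turn right, now facing West
  F1: move forward 1, now at (row=0, col=2)
  R: turn right, now facing North
Final: (row=0, col=2), facing North

Answer: Final position: (row=0, col=2), facing North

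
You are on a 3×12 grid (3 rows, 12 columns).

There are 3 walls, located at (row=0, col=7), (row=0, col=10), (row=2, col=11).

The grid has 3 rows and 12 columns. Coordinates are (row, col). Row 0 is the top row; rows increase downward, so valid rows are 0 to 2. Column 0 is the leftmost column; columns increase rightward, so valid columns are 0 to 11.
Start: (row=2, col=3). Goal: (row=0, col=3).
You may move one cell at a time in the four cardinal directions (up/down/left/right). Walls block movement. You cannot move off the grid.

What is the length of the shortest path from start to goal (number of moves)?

BFS from (row=2, col=3) until reaching (row=0, col=3):
  Distance 0: (row=2, col=3)
  Distance 1: (row=1, col=3), (row=2, col=2), (row=2, col=4)
  Distance 2: (row=0, col=3), (row=1, col=2), (row=1, col=4), (row=2, col=1), (row=2, col=5)  <- goal reached here
One shortest path (2 moves): (row=2, col=3) -> (row=1, col=3) -> (row=0, col=3)

Answer: Shortest path length: 2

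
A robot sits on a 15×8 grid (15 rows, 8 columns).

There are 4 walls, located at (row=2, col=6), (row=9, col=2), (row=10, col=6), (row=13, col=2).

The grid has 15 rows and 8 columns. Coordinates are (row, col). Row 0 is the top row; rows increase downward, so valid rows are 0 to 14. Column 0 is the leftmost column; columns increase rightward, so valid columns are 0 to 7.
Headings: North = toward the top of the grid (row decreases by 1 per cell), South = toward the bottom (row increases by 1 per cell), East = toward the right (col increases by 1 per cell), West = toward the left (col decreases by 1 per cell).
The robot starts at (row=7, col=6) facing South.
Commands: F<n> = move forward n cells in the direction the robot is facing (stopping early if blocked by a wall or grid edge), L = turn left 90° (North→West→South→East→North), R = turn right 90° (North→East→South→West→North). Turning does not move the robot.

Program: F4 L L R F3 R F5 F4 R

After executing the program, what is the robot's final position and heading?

Start: (row=7, col=6), facing South
  F4: move forward 2/4 (blocked), now at (row=9, col=6)
  L: turn left, now facing East
  L: turn left, now facing North
  R: turn right, now facing East
  F3: move forward 1/3 (blocked), now at (row=9, col=7)
  R: turn right, now facing South
  F5: move forward 5, now at (row=14, col=7)
  F4: move forward 0/4 (blocked), now at (row=14, col=7)
  R: turn right, now facing West
Final: (row=14, col=7), facing West

Answer: Final position: (row=14, col=7), facing West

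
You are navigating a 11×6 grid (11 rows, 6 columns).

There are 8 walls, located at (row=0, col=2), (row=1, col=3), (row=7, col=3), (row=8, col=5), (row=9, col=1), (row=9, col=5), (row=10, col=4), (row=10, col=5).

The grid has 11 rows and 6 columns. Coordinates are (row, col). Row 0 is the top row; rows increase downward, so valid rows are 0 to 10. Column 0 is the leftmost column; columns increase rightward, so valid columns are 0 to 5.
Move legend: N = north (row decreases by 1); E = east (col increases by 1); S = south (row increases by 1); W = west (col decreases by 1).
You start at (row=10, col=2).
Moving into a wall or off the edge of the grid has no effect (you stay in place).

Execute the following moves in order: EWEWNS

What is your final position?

Answer: Final position: (row=10, col=2)

Derivation:
Start: (row=10, col=2)
  E (east): (row=10, col=2) -> (row=10, col=3)
  W (west): (row=10, col=3) -> (row=10, col=2)
  E (east): (row=10, col=2) -> (row=10, col=3)
  W (west): (row=10, col=3) -> (row=10, col=2)
  N (north): (row=10, col=2) -> (row=9, col=2)
  S (south): (row=9, col=2) -> (row=10, col=2)
Final: (row=10, col=2)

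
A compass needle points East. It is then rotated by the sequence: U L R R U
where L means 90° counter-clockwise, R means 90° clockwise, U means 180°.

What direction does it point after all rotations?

Answer: Final heading: South

Derivation:
Start: East
  U (U-turn (180°)) -> West
  L (left (90° counter-clockwise)) -> South
  R (right (90° clockwise)) -> West
  R (right (90° clockwise)) -> North
  U (U-turn (180°)) -> South
Final: South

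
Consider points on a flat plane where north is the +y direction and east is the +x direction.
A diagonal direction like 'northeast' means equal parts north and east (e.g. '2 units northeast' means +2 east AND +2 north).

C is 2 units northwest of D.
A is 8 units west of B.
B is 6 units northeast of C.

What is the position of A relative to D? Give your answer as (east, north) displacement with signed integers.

Answer: A is at (east=-4, north=8) relative to D.

Derivation:
Place D at the origin (east=0, north=0).
  C is 2 units northwest of D: delta (east=-2, north=+2); C at (east=-2, north=2).
  B is 6 units northeast of C: delta (east=+6, north=+6); B at (east=4, north=8).
  A is 8 units west of B: delta (east=-8, north=+0); A at (east=-4, north=8).
Therefore A relative to D: (east=-4, north=8).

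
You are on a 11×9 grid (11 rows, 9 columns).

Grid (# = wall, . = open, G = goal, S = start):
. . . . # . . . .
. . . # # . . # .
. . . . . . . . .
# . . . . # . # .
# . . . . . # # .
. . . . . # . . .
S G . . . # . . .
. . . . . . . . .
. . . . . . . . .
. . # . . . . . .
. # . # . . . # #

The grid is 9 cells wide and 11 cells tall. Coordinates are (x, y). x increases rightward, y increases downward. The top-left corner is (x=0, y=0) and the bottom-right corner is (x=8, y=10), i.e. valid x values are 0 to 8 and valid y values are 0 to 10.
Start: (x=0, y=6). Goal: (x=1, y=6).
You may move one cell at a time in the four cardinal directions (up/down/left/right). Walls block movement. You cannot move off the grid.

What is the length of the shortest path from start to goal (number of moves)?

BFS from (x=0, y=6) until reaching (x=1, y=6):
  Distance 0: (x=0, y=6)
  Distance 1: (x=0, y=5), (x=1, y=6), (x=0, y=7)  <- goal reached here
One shortest path (1 moves): (x=0, y=6) -> (x=1, y=6)

Answer: Shortest path length: 1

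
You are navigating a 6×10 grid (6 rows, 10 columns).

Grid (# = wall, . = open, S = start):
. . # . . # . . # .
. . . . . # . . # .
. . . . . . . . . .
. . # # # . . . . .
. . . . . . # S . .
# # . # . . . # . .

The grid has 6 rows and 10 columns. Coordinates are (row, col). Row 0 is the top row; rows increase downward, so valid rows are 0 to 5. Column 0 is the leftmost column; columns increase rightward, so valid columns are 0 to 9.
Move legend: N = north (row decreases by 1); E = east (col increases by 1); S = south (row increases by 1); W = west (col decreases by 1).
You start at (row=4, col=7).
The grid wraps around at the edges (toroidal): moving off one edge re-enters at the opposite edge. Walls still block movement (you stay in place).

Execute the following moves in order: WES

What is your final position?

Answer: Final position: (row=5, col=8)

Derivation:
Start: (row=4, col=7)
  W (west): blocked, stay at (row=4, col=7)
  E (east): (row=4, col=7) -> (row=4, col=8)
  S (south): (row=4, col=8) -> (row=5, col=8)
Final: (row=5, col=8)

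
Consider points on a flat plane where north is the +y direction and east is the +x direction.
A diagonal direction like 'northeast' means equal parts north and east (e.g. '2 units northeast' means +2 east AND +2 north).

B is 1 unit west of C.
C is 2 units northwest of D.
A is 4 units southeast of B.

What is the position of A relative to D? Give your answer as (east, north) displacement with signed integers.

Place D at the origin (east=0, north=0).
  C is 2 units northwest of D: delta (east=-2, north=+2); C at (east=-2, north=2).
  B is 1 unit west of C: delta (east=-1, north=+0); B at (east=-3, north=2).
  A is 4 units southeast of B: delta (east=+4, north=-4); A at (east=1, north=-2).
Therefore A relative to D: (east=1, north=-2).

Answer: A is at (east=1, north=-2) relative to D.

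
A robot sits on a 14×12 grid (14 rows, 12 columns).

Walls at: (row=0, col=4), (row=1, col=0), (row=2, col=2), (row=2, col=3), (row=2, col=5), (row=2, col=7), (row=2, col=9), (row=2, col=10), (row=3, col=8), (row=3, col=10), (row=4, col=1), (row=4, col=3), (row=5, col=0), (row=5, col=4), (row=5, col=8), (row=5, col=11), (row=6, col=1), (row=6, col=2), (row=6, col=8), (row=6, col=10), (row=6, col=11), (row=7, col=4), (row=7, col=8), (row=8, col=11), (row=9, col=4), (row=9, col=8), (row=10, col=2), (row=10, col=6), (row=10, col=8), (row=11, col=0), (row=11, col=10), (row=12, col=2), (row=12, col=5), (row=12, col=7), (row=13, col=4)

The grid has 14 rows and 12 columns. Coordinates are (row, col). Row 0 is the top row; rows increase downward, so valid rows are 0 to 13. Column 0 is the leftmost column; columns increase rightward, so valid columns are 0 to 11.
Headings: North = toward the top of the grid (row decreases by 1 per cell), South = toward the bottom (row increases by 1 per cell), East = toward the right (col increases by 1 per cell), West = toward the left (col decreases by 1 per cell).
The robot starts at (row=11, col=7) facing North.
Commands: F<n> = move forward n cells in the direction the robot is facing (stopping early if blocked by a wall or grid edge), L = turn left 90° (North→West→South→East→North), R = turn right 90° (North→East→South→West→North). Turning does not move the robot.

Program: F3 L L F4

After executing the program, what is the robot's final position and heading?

Start: (row=11, col=7), facing North
  F3: move forward 3, now at (row=8, col=7)
  L: turn left, now facing West
  L: turn left, now facing South
  F4: move forward 3/4 (blocked), now at (row=11, col=7)
Final: (row=11, col=7), facing South

Answer: Final position: (row=11, col=7), facing South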